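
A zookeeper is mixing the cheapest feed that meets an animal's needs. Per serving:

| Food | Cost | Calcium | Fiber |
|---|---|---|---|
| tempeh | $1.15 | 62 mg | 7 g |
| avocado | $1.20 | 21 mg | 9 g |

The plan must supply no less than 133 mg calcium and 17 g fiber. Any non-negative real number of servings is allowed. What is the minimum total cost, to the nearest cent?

$2.71

tempeh only: max(133/62, 17/7) = 2.429 servings → $2.79.
avocado only: max(133/21, 17/9) = 6.333 servings → $7.60.
tempeh + avocado with both tight: 2.044 servings and 0.2993 servings → $2.71.
So the least-cost plan costs $2.71.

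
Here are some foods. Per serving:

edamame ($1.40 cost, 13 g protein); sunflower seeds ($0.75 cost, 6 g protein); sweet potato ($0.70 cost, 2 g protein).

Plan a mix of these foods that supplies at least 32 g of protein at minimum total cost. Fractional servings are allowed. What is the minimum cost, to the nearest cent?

Cost per g of protein: edamame $0.1077, sunflower seeds $0.1250, sweet potato $0.3500.
With no serving limits, use only edamame: 32 g / 13 g = 2.462 servings × $1.40 = $3.45.

$3.45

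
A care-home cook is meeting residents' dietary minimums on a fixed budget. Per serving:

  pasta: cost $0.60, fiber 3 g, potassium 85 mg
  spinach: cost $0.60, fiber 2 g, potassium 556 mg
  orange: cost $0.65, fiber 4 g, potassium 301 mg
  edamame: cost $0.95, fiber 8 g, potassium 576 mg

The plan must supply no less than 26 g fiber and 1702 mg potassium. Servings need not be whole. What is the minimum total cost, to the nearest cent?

$3.09

For a min-cost LP with two ≥-constraints, a basic feasible solution has at most two positive variables.
pasta only: max(26/3, 1702/85) = 20.02 servings → $12.01.
spinach only: max(26/2, 1702/556) = 13 servings → $7.80.
orange only: max(26/4, 1702/301) = 6.5 servings → $4.22.
edamame only: max(26/8, 1702/576) = 3.25 servings → $3.09.
pasta + spinach with both tight: 7.378 servings and 1.933 servings → $5.59.
pasta + orange with both tight: 1.808 servings and 5.144 servings → $4.43.
pasta + edamame with both tight: 1.298 servings and 2.763 servings → $3.40.
spinach + orange with both targets exact would need a negative amount; discard.
spinach + edamame with both targets exact would need a negative amount; discard.
orange + edamame: the both-tight solution has a negative serving — not a feasible corner.
The minimum over all feasible corners is $3.09.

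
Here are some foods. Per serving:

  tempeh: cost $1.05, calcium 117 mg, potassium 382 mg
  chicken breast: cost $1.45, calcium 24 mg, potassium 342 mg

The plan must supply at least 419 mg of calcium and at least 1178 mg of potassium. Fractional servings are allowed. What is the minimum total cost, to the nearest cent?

$3.76

At the optimum either one food covers both requirements or two foods hit both targets exactly; no other combination can be cheaper.
tempeh only: max(419/117, 1178/382) = 3.581 servings → $3.76.
chicken breast only: max(419/24, 1178/342) = 17.46 servings → $25.31.
tempeh + chicken breast: intersection lies outside the first quadrant.
Cheapest feasible corner: $3.76.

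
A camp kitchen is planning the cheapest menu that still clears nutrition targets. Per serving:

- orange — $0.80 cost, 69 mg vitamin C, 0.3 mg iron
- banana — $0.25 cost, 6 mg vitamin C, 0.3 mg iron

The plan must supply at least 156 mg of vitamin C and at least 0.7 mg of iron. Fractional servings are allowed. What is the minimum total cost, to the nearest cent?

Compare the cost at each extreme point of the feasible region.
orange only: max(156/69, 0.7/0.3) = 2.333 servings → $1.87.
banana only: max(156/6, 0.7/0.3) = 26 servings → $6.50.
orange + banana with both tight: 2.254 servings and 0.07937 servings → $1.82.
The minimum over all feasible corners is $1.82.

$1.82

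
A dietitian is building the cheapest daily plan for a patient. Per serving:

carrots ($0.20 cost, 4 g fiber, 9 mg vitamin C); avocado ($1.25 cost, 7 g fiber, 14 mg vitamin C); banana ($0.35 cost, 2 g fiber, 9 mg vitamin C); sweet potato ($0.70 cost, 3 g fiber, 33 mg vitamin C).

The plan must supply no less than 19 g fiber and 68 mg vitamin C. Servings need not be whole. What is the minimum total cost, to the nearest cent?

$1.48

An LP optimum is at a vertex; with two nutrient constraints at most two foods are used. Check each candidate.
carrots only: max(19/4, 68/9) = 7.556 servings → $1.51.
avocado only: max(19/7, 68/14) = 4.857 servings → $6.07.
banana only: max(19/2, 68/9) = 9.5 servings → $3.33.
sweet potato only: max(19/3, 68/33) = 6.333 servings → $4.43.
carrots + avocado: intersection lies outside the first quadrant.
carrots + banana with both tight: 1.944 servings and 5.611 servings → $2.35.
carrots + sweet potato with both tight: 4.029 servings and 0.9619 servings → $1.48.
avocado + banana with both tight: 1 serving and 6 servings → $3.35.
avocado + sweet potato with both tight: 2.238 servings and 1.111 servings → $3.58.
banana + sweet potato: the both-tight solution has a negative serving — not a feasible corner.
Cheapest feasible corner: $1.48.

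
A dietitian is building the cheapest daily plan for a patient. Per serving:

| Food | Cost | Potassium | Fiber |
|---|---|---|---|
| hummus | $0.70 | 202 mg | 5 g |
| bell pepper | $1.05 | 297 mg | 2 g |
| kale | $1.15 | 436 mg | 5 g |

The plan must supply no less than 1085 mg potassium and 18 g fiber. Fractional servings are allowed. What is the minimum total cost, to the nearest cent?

$3.21

This is a tiny linear program; its minimum lies at a vertex of the feasible set. List the vertices and price them.
hummus only: max(1085/202, 18/5) = 5.371 servings → $3.76.
bell pepper only: max(1085/297, 18/2) = 9 servings → $9.45.
kale only: max(1085/436, 18/5) = 3.6 servings → $4.14.
hummus + bell pepper with both tight: 2.938 servings and 1.655 servings → $3.79.
hummus + kale with both tight: 2.071 servings and 1.529 servings → $3.21.
bell pepper + kale with both targets exact would need a negative amount; discard.
The minimum over all feasible corners is $3.21.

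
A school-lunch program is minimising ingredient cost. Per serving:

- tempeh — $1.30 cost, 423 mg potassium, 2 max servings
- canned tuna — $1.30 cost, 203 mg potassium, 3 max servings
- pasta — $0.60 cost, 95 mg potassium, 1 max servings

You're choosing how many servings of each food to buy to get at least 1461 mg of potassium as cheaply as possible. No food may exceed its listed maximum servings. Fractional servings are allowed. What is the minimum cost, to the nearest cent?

$6.53

Cost per mg of potassium: tempeh $0.0031, pasta $0.0063, canned tuna $0.0064.
Take 2 servings of tempeh: +846.0 mg potassium for $2.60 (total $2.60, still need 615.0 mg).
Take 1 serving of pasta: +95.0 mg potassium for $0.60 (total $3.20, still need 520.0 mg).
Take 2.562 servings of canned tuna: +520.0 mg potassium for $3.33 (total $6.53, still need 0.0 mg).
Filling from the cheapest source first is optimal under one linear minimum: $6.53.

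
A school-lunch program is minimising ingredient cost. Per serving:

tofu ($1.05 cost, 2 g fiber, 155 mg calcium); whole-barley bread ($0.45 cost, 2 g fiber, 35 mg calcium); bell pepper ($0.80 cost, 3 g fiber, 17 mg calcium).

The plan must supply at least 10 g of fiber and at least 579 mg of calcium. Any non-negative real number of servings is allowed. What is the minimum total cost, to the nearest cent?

Check every corner: each single food scaled to meet both minima, and each pair solved so both constraints bind.
tofu only: max(10/2, 579/155) = 5 servings → $5.25.
whole-barley bread only: max(10/2, 579/35) = 16.54 servings → $7.44.
bell pepper only: max(10/3, 579/17) = 34.06 servings → $27.25.
tofu + whole-barley bread with both tight: 3.367 servings and 1.633 servings → $4.27.
tofu + bell pepper with both tight: 3.636 servings and 0.9095 servings → $4.55.
whole-barley bread + bell pepper with both targets exact would need a negative amount; discard.
The minimum over all feasible corners is $4.27.

$4.27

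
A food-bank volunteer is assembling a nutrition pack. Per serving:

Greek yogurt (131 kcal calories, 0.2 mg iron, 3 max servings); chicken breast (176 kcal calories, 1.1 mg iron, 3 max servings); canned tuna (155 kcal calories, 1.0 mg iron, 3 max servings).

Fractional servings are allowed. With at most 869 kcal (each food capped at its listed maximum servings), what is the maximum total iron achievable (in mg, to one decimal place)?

Iron per kcal: canned tuna 0.006452, chicken breast 0.00625, Greek yogurt 0.001527.
Take 3 servings of canned tuna: uses 465 kcal, +3.0 mg iron (running total 3.0 mg).
Take 2.295 servings of chicken breast: uses 404 kcal, +2.5 mg iron (running total 5.5 mg).
Filling greedily by iron-per-kcal is optimal for one linear limit, giving 5.5 mg.

5.5 mg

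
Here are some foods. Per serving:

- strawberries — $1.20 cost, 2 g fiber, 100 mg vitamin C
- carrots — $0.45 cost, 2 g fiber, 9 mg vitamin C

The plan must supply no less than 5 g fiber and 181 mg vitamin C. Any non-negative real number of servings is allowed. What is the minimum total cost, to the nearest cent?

$2.43

Minimising a linear cost over {fiber ≥ 5, vitamin C ≥ 181, servings ≥ 0} — the optimum is at a vertex, using one or two foods.
strawberries only: max(5/2, 181/100) = 2.5 servings → $3.00.
carrots only: max(5/2, 181/9) = 20.11 servings → $9.05.
strawberries + carrots with both tight: 1.742 servings and 0.7582 servings → $2.43.
The minimum over all feasible corners is $2.43.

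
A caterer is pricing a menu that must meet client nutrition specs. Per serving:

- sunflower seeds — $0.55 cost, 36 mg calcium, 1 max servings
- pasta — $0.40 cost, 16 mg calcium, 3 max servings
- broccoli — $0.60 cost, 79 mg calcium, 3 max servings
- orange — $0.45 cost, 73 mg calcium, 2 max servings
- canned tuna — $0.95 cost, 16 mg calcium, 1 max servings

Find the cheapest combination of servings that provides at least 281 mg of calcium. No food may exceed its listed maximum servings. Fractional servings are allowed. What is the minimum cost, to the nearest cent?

$1.93

Cost per mg of calcium: orange $0.0062, broccoli $0.0076, sunflower seeds $0.0153, pasta $0.0250, canned tuna $0.0594.
Take 2 servings of orange: +146.0 mg calcium for $0.90 (total $0.90, still need 135.0 mg).
Take 1.709 servings of broccoli: +135.0 mg calcium for $1.03 (total $1.93, still need 0.0 mg).
Filling from the cheapest source first is optimal under one linear minimum: $1.93.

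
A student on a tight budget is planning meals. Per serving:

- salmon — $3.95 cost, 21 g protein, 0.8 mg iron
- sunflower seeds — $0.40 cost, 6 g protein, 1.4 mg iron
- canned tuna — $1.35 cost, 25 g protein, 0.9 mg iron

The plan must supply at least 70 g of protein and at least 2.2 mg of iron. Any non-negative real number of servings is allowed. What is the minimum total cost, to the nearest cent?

For a min-cost LP with two ≥-constraints, a basic feasible solution has at most two positive variables.
salmon only: max(70/21, 2.2/0.8) = 3.333 servings → $13.17.
sunflower seeds only: max(70/6, 2.2/1.4) = 11.67 servings → $4.67.
canned tuna only: max(70/25, 2.2/0.9) = 2.8 servings → $3.78.
salmon + sunflower seeds with both targets exact would need a negative amount; discard.
salmon + canned tuna with both targets exact would need a negative amount; discard.
sunflower seeds + canned tuna with both targets exact would need a negative amount; discard.
Cheapest feasible corner: $3.78.

$3.78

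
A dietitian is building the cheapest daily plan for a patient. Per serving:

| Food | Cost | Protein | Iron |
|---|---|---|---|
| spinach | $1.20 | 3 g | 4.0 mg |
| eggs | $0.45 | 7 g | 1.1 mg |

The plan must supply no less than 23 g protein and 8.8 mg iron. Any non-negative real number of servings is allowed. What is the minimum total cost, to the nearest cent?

$2.96

Minimising a linear cost over {protein ≥ 23, iron ≥ 8.8, servings ≥ 0} — the optimum is at a vertex, using one or two foods.
spinach only: max(23/3, 8.8/4.0) = 7.667 servings → $9.20.
eggs only: max(23/7, 8.8/1.1) = 8 servings → $3.60.
spinach + eggs with both tight: 1.47 servings and 2.656 servings → $2.96.
So the least-cost plan costs $2.96.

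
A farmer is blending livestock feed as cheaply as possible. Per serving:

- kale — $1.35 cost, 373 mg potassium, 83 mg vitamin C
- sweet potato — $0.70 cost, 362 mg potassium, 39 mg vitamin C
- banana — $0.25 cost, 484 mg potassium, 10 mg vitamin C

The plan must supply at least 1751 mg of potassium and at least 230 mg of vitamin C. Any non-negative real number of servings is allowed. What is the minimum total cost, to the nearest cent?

Minimising a linear cost over {potassium ≥ 1751, vitamin C ≥ 230, servings ≥ 0} — the optimum is at a vertex, using one or two foods.
kale only: max(1751/373, 230/83) = 4.694 servings → $6.34.
sweet potato only: max(1751/362, 230/39) = 5.897 servings → $4.13.
banana only: max(1751/484, 230/10) = 23 servings → $5.75.
kale + sweet potato with both tight: 0.9659 servings and 3.842 servings → $3.99.
kale + banana with both tight: 2.574 servings and 1.634 servings → $3.88.
sweet potato + banana with both targets exact would need a negative amount; discard.
The minimum over all feasible corners is $3.88.

$3.88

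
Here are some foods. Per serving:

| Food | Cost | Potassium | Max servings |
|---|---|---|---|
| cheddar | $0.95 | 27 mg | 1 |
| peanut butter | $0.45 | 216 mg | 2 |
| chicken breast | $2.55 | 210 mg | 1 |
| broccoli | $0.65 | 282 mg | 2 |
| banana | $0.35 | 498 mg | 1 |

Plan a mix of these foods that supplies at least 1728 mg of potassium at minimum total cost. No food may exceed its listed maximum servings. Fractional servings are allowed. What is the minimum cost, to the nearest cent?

Cost per mg of potassium: banana $0.0007, peanut butter $0.0021, broccoli $0.0023, chicken breast $0.0121, cheddar $0.0352.
Take 1 serving of banana: +498.0 mg potassium for $0.35 (total $0.35, still need 1230.0 mg).
Take 2 servings of peanut butter: +432.0 mg potassium for $0.90 (total $1.25, still need 798.0 mg).
Take 2 servings of broccoli: +564.0 mg potassium for $1.30 (total $2.55, still need 234.0 mg).
Take 1 serving of chicken breast: +210.0 mg potassium for $2.55 (total $5.10, still need 24.0 mg).
Take 0.8889 servings of cheddar: +24.0 mg potassium for $0.84 (total $5.94, still need 0.0 mg).
Filling from the cheapest source first is optimal under one linear minimum: $5.94.

$5.94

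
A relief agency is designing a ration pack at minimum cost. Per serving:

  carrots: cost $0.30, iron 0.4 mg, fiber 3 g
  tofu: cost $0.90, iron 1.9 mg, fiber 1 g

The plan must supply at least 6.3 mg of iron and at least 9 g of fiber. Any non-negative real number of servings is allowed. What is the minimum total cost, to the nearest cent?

$3.21

Check every corner: each single food scaled to meet both minima, and each pair solved so both constraints bind.
carrots only: max(6.3/0.4, 9/3) = 15.75 servings → $4.72.
tofu only: max(6.3/1.9, 9/1) = 9 servings → $8.10.
carrots + tofu with both tight: 2.038 servings and 2.887 servings → $3.21.
The minimum over all feasible corners is $3.21.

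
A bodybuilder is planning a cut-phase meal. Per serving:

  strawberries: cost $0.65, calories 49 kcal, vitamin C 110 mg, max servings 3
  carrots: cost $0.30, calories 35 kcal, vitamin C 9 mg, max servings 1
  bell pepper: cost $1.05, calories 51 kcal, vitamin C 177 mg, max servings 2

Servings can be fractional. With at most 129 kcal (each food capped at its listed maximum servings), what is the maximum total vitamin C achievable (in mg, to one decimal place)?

Vitamin C per kcal: bell pepper 3.471, strawberries 2.245, carrots 0.2571.
Take 2 servings of bell pepper: uses 102 kcal, +354.0 mg vitamin C (running total 354.0 mg).
Take 0.551 servings of strawberries: uses 27 kcal, +60.6 mg vitamin C (running total 414.6 mg).
Filling greedily by vitamin C-per-kcal is optimal for one linear limit, giving 414.6 mg.

414.6 mg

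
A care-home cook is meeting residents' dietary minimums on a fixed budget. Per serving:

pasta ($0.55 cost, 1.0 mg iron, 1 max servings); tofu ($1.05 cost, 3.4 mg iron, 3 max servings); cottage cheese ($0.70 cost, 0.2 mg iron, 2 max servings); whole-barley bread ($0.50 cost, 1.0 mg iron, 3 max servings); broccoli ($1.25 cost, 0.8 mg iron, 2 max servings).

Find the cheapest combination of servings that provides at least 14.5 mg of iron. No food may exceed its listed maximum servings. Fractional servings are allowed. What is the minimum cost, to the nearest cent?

Cost per mg of iron: tofu $0.3088, whole-barley bread $0.5000, pasta $0.5500, broccoli $1.5625, cottage cheese $3.5000.
Take 3 servings of tofu: +10.2 mg iron for $3.15 (total $3.15, still need 4.3 mg).
Take 3 servings of whole-barley bread: +3.0 mg iron for $1.50 (total $4.65, still need 1.3 mg).
Take 1 serving of pasta: +1.0 mg iron for $0.55 (total $5.20, still need 0.3 mg).
Take 0.375 servings of broccoli: +0.3 mg iron for $0.47 (total $5.67, still need 0.0 mg).
Filling from the cheapest source first is optimal under one linear minimum: $5.67.

$5.67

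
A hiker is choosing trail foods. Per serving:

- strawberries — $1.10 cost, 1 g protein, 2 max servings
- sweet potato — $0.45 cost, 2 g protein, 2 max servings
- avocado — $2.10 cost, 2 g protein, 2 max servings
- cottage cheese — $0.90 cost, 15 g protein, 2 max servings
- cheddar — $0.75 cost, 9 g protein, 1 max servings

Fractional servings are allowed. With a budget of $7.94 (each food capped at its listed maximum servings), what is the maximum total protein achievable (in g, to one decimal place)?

47.3 g

Protein per dollar: cottage cheese 16.67, cheddar 12, sweet potato 4.444, avocado 0.9524, strawberries 0.9091.
Take 2 servings of cottage cheese: spends $1.80, +30.0 g protein (running total 30.0 g).
Take 1 serving of cheddar: spends $0.75, +9.0 g protein (running total 39.0 g).
Take 2 servings of sweet potato: spends $0.90, +4.0 g protein (running total 43.0 g).
Take 2 servings of avocado: spends $4.20, +4.0 g protein (running total 47.0 g).
Take 0.2636 servings of strawberries: spends $0.29, +0.3 g protein (running total 47.3 g).
Greedy by best ratio exhausts the cost allowance optimally: 47.3 g.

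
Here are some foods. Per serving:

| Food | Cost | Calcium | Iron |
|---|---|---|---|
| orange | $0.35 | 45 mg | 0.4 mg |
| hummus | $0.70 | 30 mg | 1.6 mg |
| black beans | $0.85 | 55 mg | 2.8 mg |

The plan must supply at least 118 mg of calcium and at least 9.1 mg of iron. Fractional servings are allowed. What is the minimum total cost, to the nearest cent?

For a min-cost LP with two ≥-constraints, a basic feasible solution has at most two positive variables.
orange only: max(118/45, 9.1/0.4) = 22.75 servings → $7.96.
hummus only: max(118/30, 9.1/1.6) = 5.688 servings → $3.98.
black beans only: max(118/55, 9.1/2.8) = 3.25 servings → $2.76.
orange + hummus: intersection lies outside the first quadrant.
orange + black beans: the both-tight solution has a negative serving — not a feasible corner.
hummus + black beans: the both-tight solution has a negative serving — not a feasible corner.
So the least-cost plan costs $2.76.

$2.76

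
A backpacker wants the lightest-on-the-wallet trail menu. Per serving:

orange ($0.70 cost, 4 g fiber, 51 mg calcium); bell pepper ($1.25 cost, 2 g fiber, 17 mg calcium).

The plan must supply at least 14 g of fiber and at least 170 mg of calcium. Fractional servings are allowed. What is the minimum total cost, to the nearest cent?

$2.45

Check every corner: each single food scaled to meet both minima, and each pair solved so both constraints bind.
orange only: max(14/4, 170/51) = 3.5 servings → $2.45.
bell pepper only: max(14/2, 170/17) = 10 servings → $12.50.
orange + bell pepper with both tight: 3 servings and 1 serving → $3.35.
Cheapest feasible corner: $2.45.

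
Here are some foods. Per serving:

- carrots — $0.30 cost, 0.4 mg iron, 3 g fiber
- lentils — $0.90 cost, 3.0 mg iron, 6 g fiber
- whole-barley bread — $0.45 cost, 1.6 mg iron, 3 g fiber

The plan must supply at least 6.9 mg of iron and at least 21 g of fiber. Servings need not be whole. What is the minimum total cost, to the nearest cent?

At the optimum either one food covers both requirements or two foods hit both targets exactly; no other combination can be cheaper.
carrots only: max(6.9/0.4, 21/3) = 17.25 servings → $5.17.
lentils only: max(6.9/3.0, 21/6) = 3.5 servings → $3.15.
whole-barley bread only: max(6.9/1.6, 21/3) = 7 servings → $3.15.
carrots + lentils with both tight: 3.273 servings and 1.864 servings → $2.66.
carrots + whole-barley bread with both tight: 3.583 servings and 3.417 servings → $2.61.
lentils + whole-barley bread: intersection lies outside the first quadrant.
Cheapest feasible corner: $2.61.

$2.61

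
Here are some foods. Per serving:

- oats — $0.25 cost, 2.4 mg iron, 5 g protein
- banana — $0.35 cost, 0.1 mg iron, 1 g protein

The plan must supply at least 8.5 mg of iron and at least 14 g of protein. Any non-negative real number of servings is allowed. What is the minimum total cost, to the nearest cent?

$0.89

A basic optimal solution has at most two foods positive. Try each food alone and each pair with both targets met exactly.
oats only: max(8.5/2.4, 14/5) = 3.542 servings → $0.89.
banana only: max(8.5/0.1, 14/1) = 85 servings → $29.75.
oats + banana with both targets exact would need a negative amount; discard.
So the least-cost plan costs $0.89.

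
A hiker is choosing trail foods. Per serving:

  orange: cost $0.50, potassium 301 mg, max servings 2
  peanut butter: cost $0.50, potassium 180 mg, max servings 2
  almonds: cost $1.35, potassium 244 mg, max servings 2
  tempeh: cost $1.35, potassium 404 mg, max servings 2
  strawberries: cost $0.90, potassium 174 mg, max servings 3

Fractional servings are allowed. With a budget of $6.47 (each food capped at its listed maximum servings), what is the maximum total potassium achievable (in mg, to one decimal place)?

2112.2 mg

Potassium per dollar: orange 602, peanut butter 360, tempeh 299.3, strawberries 193.3, almonds 180.7.
Take 2 servings of orange: spends $1.00, +602.0 mg potassium (running total 602.0 mg).
Take 2 servings of peanut butter: spends $1.00, +360.0 mg potassium (running total 962.0 mg).
Take 2 servings of tempeh: spends $2.70, +808.0 mg potassium (running total 1770.0 mg).
Take 1.967 servings of strawberries: spends $1.77, +342.2 mg potassium (running total 2112.2 mg).
Greedy by best ratio exhausts the cost allowance optimally: 2112.2 mg.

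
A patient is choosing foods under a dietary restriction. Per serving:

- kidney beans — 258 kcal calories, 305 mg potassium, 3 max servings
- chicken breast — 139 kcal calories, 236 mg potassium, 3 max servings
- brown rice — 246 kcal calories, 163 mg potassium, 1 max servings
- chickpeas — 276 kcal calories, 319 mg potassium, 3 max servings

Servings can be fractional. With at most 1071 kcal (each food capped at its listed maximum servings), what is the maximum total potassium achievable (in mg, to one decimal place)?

Potassium per kcal: chicken breast 1.698, kidney beans 1.182, chickpeas 1.156, brown rice 0.6626.
Take 3 servings of chicken breast: uses 417 kcal, +708.0 mg potassium (running total 708.0 mg).
Take 2.535 servings of kidney beans: uses 654 kcal, +773.1 mg potassium (running total 1481.1 mg).
Filling greedily by potassium-per-kcal is optimal for one linear limit, giving 1481.1 mg.

1481.1 mg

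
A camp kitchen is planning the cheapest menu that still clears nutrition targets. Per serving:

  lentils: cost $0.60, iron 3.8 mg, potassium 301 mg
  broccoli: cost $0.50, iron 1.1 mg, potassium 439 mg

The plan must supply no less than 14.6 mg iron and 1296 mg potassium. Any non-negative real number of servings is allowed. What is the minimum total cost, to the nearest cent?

Two binding constraints pin down two serving amounts, so the optimal mix uses at most two foods. The candidates are each food alone (scaled to the tighter of iron/potassium) and each pair with both constraints tight.
lentils only: max(14.6/3.8, 1296/301) = 4.306 servings → $2.58.
broccoli only: max(14.6/1.1, 1296/439) = 13.27 servings → $6.64.
lentils + broccoli with both tight: 3.727 servings and 0.3965 servings → $2.43.
Cheapest feasible corner: $2.43.

$2.43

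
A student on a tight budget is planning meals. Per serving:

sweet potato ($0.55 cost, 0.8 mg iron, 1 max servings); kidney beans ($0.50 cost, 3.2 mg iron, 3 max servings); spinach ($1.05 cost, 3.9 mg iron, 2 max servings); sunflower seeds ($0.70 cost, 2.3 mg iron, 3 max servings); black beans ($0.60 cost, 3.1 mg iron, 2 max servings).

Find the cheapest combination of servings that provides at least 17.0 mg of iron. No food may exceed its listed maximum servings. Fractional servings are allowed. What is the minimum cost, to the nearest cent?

$3.02

Cost per mg of iron: kidney beans $0.1562, black beans $0.1935, spinach $0.2692, sunflower seeds $0.3043, sweet potato $0.6875.
Take 3 servings of kidney beans: +9.6 mg iron for $1.50 (total $1.50, still need 7.4 mg).
Take 2 servings of black beans: +6.2 mg iron for $1.20 (total $2.70, still need 1.2 mg).
Take 0.3077 servings of spinach: +1.2 mg iron for $0.32 (total $3.02, still need 0.0 mg).
Greedy by cheapest-per-mg is optimal for a single linear constraint, so the minimum cost is $3.02.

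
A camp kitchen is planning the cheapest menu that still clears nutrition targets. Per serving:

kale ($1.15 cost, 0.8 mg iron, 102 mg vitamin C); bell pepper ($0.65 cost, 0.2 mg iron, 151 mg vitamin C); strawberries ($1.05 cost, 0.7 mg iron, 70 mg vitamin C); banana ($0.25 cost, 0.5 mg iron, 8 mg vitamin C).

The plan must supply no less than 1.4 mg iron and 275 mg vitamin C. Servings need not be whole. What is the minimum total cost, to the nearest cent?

$1.64

kale only: max(1.4/0.8, 275/102) = 2.696 servings → $3.10.
bell pepper only: max(1.4/0.2, 275/151) = 7 servings → $4.55.
strawberries only: max(1.4/0.7, 275/70) = 3.929 servings → $4.12.
banana only: max(1.4/0.5, 275/8) = 34.38 servings → $8.59.
kale + bell pepper with both tight: 1.558 servings and 0.7689 servings → $2.29.
kale + strawberries: the both-tight solution has a negative serving — not a feasible corner.
kale + banana: the both-tight solution has a negative serving — not a feasible corner.
bell pepper + strawberries with both tight: 1.031 servings and 1.706 servings → $2.46.
bell pepper + banana with both tight: 1.709 servings and 2.116 servings → $1.64.
strawberries + banana with both targets exact would need a negative amount; discard.
Cheapest feasible corner: $1.64.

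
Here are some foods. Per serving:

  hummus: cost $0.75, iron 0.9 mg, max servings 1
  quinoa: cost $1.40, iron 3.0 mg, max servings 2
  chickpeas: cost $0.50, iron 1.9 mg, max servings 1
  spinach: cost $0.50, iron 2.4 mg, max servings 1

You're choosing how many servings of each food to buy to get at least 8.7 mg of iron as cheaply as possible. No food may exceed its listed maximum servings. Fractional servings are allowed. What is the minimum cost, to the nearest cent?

Cost per mg of iron: spinach $0.2083, chickpeas $0.2632, quinoa $0.4667, hummus $0.8333.
Take 1 serving of spinach: +2.4 mg iron for $0.50 (total $0.50, still need 6.3 mg).
Take 1 serving of chickpeas: +1.9 mg iron for $0.50 (total $1.00, still need 4.4 mg).
Take 1.467 servings of quinoa: +4.4 mg iron for $2.05 (total $3.05, still need 0.0 mg).
Filling from the cheapest source first is optimal under one linear minimum: $3.05.

$3.05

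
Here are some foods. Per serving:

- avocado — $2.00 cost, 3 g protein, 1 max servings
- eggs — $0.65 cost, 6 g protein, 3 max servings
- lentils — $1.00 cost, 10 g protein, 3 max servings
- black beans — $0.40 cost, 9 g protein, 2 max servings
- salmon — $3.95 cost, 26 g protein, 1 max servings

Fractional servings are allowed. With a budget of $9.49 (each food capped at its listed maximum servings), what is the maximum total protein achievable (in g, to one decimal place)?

90.6 g

Protein per dollar: black beans 22.5, lentils 10, eggs 9.231, salmon 6.582, avocado 1.5.
Take 2 servings of black beans: spends $0.80, +18.0 g protein (running total 18.0 g).
Take 3 servings of lentils: spends $3.00, +30.0 g protein (running total 48.0 g).
Take 3 servings of eggs: spends $1.95, +18.0 g protein (running total 66.0 g).
Take 0.9468 servings of salmon: spends $3.74, +24.6 g protein (running total 90.6 g).
Greedy by best ratio exhausts the cost allowance optimally: 90.6 g.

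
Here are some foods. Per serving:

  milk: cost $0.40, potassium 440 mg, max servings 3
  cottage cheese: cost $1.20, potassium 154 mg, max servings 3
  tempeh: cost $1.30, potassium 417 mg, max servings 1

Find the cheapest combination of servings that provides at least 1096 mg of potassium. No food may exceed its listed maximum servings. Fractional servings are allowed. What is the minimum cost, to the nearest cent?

Cost per mg of potassium: milk $0.0009, tempeh $0.0031, cottage cheese $0.0078.
Take 2.491 servings of milk: +1096.0 mg potassium for $1.00 (total $1.00, still need 0.0 mg).
Filling from the cheapest source first is optimal under one linear minimum: $1.00.

$1.00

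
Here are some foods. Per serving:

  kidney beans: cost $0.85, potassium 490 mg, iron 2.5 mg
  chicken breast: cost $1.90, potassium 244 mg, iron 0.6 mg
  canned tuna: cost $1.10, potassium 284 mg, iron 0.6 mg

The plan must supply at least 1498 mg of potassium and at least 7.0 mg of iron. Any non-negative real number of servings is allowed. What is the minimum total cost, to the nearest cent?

Compare the cost at each extreme point of the feasible region.
kidney beans only: max(1498/490, 7.0/2.5) = 3.057 servings → $2.60.
chicken breast only: max(1498/244, 7.0/0.6) = 11.67 servings → $22.17.
canned tuna only: max(1498/284, 7.0/0.6) = 11.67 servings → $12.83.
kidney beans + chicken breast with both tight: 2.561 servings and 0.9968 servings → $4.07.
kidney beans + canned tuna with both tight: 2.618 servings and 0.7572 servings → $3.06.
chicken breast + canned tuna: the both-tight solution has a negative serving — not a feasible corner.
The minimum over all feasible corners is $2.60.

$2.60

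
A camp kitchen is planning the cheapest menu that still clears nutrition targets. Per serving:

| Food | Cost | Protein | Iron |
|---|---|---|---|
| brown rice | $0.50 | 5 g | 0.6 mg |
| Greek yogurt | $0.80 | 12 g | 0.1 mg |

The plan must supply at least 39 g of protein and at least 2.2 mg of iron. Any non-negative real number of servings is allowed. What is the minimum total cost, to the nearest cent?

A basic optimal solution has at most two foods positive. Try each food alone and each pair with both targets met exactly.
brown rice only: max(39/5, 2.2/0.6) = 7.8 servings → $3.90.
Greek yogurt only: max(39/12, 2.2/0.1) = 22 servings → $17.60.
brown rice + Greek yogurt with both tight: 3.358 servings and 1.851 servings → $3.16.
So the least-cost plan costs $3.16.

$3.16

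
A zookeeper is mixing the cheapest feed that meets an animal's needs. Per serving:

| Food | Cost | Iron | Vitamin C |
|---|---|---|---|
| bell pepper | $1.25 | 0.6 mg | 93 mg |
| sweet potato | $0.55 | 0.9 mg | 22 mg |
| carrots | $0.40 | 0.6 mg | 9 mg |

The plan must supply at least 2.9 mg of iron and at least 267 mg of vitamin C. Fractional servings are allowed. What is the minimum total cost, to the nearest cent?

$3.98

Two binding constraints pin down two serving amounts, so the optimal mix uses at most two foods. The candidates are each food alone (scaled to the tighter of iron/vitamin C) and each pair with both constraints tight.
bell pepper only: max(2.9/0.6, 267/93) = 4.833 servings → $6.04.
sweet potato only: max(2.9/0.9, 267/22) = 12.14 servings → $6.67.
carrots only: max(2.9/0.6, 267/9) = 29.67 servings → $11.87.
bell pepper + sweet potato with both tight: 2.504 servings and 1.553 servings → $3.98.
bell pepper + carrots with both tight: 2.661 servings and 2.173 servings → $4.19.
sweet potato + carrots: the both-tight solution has a negative serving — not a feasible corner.
Cheapest feasible corner: $3.98.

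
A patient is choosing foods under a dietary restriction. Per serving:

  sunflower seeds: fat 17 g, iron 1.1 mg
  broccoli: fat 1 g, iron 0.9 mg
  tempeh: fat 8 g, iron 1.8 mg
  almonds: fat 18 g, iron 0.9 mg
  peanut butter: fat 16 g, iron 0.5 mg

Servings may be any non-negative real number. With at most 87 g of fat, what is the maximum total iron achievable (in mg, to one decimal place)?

Iron per g fat: broccoli 0.9, tempeh 0.225, sunflower seeds 0.06471, almonds 0.05, peanut butter 0.03125.
With no serving limits, spend the whole fat allowance on broccoli: 87 g / 1 g × 0.9 mg = 78.3 mg.

78.3 mg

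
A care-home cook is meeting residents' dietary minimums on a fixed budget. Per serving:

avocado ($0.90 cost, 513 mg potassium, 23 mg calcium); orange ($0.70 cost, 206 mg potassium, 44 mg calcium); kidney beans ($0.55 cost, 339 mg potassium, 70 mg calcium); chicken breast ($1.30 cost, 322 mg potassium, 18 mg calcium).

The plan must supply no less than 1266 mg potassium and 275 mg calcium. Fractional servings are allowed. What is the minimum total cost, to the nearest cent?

Two binding constraints pin down two serving amounts, so the optimal mix uses at most two foods. The candidates are each food alone (scaled to the tighter of potassium/calcium) and each pair with both constraints tight.
avocado only: max(1266/513, 275/23) = 11.96 servings → $10.76.
orange only: max(1266/206, 275/44) = 6.25 servings → $4.38.
kidney beans only: max(1266/339, 275/70) = 3.929 servings → $2.16.
chicken breast only: max(1266/322, 275/18) = 15.28 servings → $19.86.
avocado + orange: intersection lies outside the first quadrant.
avocado + kidney beans: intersection lies outside the first quadrant.
avocado + chicken breast: the both-tight solution has a negative serving — not a feasible corner.
orange + kidney beans: intersection lies outside the first quadrant.
orange + chicken breast: the both-tight solution has a negative serving — not a feasible corner.
kidney beans + chicken breast: intersection lies outside the first quadrant.
The minimum over all feasible corners is $2.16.

$2.16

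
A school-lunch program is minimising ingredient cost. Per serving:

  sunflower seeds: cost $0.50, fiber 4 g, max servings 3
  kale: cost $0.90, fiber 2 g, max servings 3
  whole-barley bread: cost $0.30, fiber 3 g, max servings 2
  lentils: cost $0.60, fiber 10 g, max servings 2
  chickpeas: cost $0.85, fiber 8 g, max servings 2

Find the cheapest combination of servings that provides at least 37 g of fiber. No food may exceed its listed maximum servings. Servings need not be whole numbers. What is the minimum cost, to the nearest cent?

$2.97

Cost per g of fiber: lentils $0.0600, whole-barley bread $0.1000, chickpeas $0.1062, sunflower seeds $0.1250, kale $0.4500.
Take 2 servings of lentils: +20.0 g fiber for $1.20 (total $1.20, still need 17.0 g).
Take 2 servings of whole-barley bread: +6.0 g fiber for $0.60 (total $1.80, still need 11.0 g).
Take 1.375 servings of chickpeas: +11.0 g fiber for $1.17 (total $2.97, still need 0.0 g).
Greedy by cheapest-per-g is optimal for a single linear constraint, so the minimum cost is $2.97.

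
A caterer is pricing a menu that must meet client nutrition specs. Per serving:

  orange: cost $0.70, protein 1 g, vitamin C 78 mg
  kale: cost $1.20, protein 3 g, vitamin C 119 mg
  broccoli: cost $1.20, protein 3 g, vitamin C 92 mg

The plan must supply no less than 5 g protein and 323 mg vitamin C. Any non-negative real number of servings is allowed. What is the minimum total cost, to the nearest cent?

An LP optimum is at a vertex; with two nutrient constraints at most two foods are used. Check each candidate.
orange only: max(5/1, 323/78) = 5 servings → $3.50.
kale only: max(5/3, 323/119) = 2.714 servings → $3.26.
broccoli only: max(5/3, 323/92) = 3.511 servings → $4.21.
orange + kale with both tight: 3.252 servings and 0.5826 servings → $2.98.
orange + broccoli with both tight: 3.585 servings and 0.4718 servings → $3.08.
kale + broccoli: the both-tight solution has a negative serving — not a feasible corner.
So the least-cost plan costs $2.98.

$2.98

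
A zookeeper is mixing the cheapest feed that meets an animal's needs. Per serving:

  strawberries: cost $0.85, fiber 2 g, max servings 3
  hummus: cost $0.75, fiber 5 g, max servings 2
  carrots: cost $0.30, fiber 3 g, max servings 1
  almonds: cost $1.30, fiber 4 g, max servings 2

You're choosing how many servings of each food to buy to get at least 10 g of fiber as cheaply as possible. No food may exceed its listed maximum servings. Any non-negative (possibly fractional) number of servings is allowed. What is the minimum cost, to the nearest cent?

Cost per g of fiber: carrots $0.1000, hummus $0.1500, almonds $0.3250, strawberries $0.4250.
Take 1 serving of carrots: +3.0 g fiber for $0.30 (total $0.30, still need 7.0 g).
Take 1.4 servings of hummus: +7.0 g fiber for $1.05 (total $1.35, still need 0.0 g).
Greedy by cheapest-per-g is optimal for a single linear constraint, so the minimum cost is $1.35.

$1.35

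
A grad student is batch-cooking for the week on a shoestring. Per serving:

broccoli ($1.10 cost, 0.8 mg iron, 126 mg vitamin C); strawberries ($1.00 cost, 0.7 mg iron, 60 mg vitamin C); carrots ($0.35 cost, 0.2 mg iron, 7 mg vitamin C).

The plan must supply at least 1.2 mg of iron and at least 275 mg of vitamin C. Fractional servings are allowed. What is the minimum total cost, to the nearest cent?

With two linear requirements the optimum uses one or two foods; enumerate the corners.
broccoli only: max(1.2/0.8, 275/126) = 2.183 servings → $2.40.
strawberries only: max(1.2/0.7, 275/60) = 4.583 servings → $4.58.
carrots only: max(1.2/0.2, 275/7) = 39.29 servings → $13.75.
broccoli + strawberries: the both-tight solution has a negative serving — not a feasible corner.
broccoli + carrots: intersection lies outside the first quadrant.
strawberries + carrots: the both-tight solution has a negative serving — not a feasible corner.
The minimum over all feasible corners is $2.40.

$2.40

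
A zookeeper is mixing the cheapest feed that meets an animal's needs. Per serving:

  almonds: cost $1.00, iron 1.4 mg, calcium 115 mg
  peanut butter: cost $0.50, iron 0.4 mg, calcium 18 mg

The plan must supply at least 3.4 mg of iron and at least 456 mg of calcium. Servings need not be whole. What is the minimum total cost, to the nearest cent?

$3.97

With two linear requirements the optimum uses one or two foods; enumerate the corners.
almonds only: max(3.4/1.4, 456/115) = 3.965 servings → $3.97.
peanut butter only: max(3.4/0.4, 456/18) = 25.33 servings → $12.67.
almonds + peanut butter: the both-tight solution has a negative serving — not a feasible corner.
So the least-cost plan costs $3.97.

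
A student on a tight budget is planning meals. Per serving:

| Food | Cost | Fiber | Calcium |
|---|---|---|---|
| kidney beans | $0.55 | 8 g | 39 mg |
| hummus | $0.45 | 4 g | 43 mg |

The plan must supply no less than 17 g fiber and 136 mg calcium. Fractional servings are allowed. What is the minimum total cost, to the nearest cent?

kidney beans only: max(17/8, 136/39) = 3.487 servings → $1.92.
hummus only: max(17/4, 136/43) = 4.25 servings → $1.91.
kidney beans + hummus with both tight: 0.9947 servings and 2.261 servings → $1.56.
Cheapest feasible corner: $1.56.

$1.56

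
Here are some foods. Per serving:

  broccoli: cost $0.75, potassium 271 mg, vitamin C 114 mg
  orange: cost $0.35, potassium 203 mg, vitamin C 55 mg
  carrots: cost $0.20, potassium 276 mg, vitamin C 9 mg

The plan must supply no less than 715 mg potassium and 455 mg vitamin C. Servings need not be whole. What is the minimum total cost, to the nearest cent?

$2.90

Compare the cost at each extreme point of the feasible region.
broccoli only: max(715/271, 455/114) = 3.991 servings → $2.99.
orange only: max(715/203, 455/55) = 8.273 servings → $2.90.
carrots only: max(715/276, 455/9) = 50.56 servings → $10.11.
broccoli + orange: the both-tight solution has a negative serving — not a feasible corner.
broccoli + carrots with both targets exact would need a negative amount; discard.
orange + carrots: intersection lies outside the first quadrant.
Cheapest feasible corner: $2.90.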